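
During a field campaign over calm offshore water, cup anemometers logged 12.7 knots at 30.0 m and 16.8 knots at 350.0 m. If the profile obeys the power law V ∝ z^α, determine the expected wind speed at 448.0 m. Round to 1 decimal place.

17.3 knots

First find α: α = ln(V₂/V₁)/ln(z₂/z₁) = ln(16.8/12.7)/ln(350.0/30.0) = 0.27978/2.45674 = 0.1139
Extrapolate from 350.0 m to 448.0 m: V₃ = 16.8 × (448.0/350.0)^0.1139 = 16.8 × 1.0285 = 17.2790 knots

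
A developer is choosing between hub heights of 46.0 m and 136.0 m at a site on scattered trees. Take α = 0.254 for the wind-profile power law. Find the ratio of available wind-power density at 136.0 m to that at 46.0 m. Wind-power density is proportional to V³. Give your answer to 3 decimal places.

2.284

Speed ratio: V_B/V_A = (z_B/z_A)^α = (136.0/46.0)^0.254 = (2.9565)^0.254 = 1.31698
Power-density ratio: P_B/P_A = (V_B/V_A)³ = (1.31698)³ = 2.28421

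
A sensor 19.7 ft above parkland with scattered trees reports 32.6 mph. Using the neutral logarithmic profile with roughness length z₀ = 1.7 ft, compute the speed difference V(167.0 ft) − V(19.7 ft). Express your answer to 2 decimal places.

Log law: V₂ = V₁ · ln(z₂/z₀)/ln(z₁/z₀) = 32.6 × 4.5874/2.4500 = 61.0403 mph
ΔV = 61.0403 − 32.6 = 28.4403 mph

28.44 mph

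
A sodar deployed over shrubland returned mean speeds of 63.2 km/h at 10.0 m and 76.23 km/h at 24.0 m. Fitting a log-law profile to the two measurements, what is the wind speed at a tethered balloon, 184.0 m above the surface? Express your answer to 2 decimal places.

Log law: V ∝ ln(z/z₀). From the pair, with r = V₁/V₂ = 0.82907,
ln z₀ = (ln z₁ − r·ln z₂)/(1 − r) = (2.3026 − 0.82907×3.1781)/0.17093 = -1.9437 → z₀ = 0.1432 m
V₃ = V₁ · ln(z₃/z₀)/ln(z₁/z₀) = 63.2 × 7.1587/4.2463 = 106.5458 km/h

106.55 km/h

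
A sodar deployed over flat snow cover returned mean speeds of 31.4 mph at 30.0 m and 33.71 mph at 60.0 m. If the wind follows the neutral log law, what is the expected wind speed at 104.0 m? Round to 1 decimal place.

35.5 mph

Log law: V ∝ ln(z/z₀). From the pair, with r = V₁/V₂ = 0.93147,
ln z₀ = (ln z₁ − r·ln z₂)/(1 − r) = (3.4012 − 0.93147×4.0943)/0.06853 = -6.0208 → z₀ = 0.002428 m
V₃ = V₁ · ln(z₃/z₀)/ln(z₁/z₀) = 31.4 × 10.6652/9.4220 = 35.5431 mph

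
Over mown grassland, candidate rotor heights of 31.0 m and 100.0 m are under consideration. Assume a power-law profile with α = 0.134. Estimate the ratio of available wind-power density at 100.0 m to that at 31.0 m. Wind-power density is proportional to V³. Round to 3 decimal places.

1.601

Speed ratio: V_B/V_A = (z_B/z_A)^α = (100.0/31.0)^0.134 = (3.2258)^0.134 = 1.16992
Power-density ratio: P_B/P_A = (V_B/V_A)³ = (1.16992)³ = 1.60130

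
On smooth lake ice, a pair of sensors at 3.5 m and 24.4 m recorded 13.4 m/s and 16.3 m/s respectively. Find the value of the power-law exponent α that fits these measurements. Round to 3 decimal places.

α ≈ 0.101

Power law: V₂/V₁ = (z₂/z₁)^α ⇒ α = ln(V₂/V₁) / ln(z₂/z₁)
α = ln(16.3/13.4) / ln(24.4/3.5) = ln(1.2164) / ln(6.9714)
  = 0.19591 / 1.94182 = 0.10089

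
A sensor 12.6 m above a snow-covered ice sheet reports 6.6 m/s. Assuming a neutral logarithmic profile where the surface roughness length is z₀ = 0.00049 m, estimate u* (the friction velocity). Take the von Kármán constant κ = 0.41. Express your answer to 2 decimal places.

u* ≈ 0.27 m/s

Log law: V(z) = (u*/κ) · ln(z/z₀) ⇒ u* = κ · V / ln(z/z₀)
u* = 0.41 × 6.6 / ln(12.6/0.00049) = 0.41 × 6.6 / 10.1548
   = 2.7060 / 10.1548 = 0.2665 m/s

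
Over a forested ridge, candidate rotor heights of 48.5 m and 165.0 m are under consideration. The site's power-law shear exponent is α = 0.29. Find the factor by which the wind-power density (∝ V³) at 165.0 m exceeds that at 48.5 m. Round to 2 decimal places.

Speed ratio: V_B/V_A = (z_B/z_A)^α = (165.0/48.5)^0.29 = (3.4021)^0.29 = 1.42628
Power-density ratio: P_B/P_A = (V_B/V_A)³ = (1.42628)³ = 2.90145

2.90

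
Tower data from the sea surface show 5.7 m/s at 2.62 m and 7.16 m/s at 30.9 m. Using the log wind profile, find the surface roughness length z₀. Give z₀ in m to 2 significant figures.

z₀ ≈ 0.00017 m

Log law: V(z) ∝ ln(z/z₀). With r = V₁/V₂ = 5.7/7.16 = 0.79609,
r · ln(z₂/z₀) = ln(z₁/z₀) ⇒ ln z₀ = (ln z₁ − r·ln z₂)/(1 − r)
ln z₀ = (0.96317 − 0.79609×3.43076) / 0.20391 = -8.6705
z₀ = exp(-8.6705) = 0.0001716 m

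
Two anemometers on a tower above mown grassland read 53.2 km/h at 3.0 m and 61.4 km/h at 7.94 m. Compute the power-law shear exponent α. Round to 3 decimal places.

α ≈ 0.147

Power law: V₂/V₁ = (z₂/z₁)^α ⇒ α = ln(V₂/V₁) / ln(z₂/z₁)
α = ln(61.4/53.2) / ln(7.94/3.0) = ln(1.1541) / ln(2.6467)
  = 0.14335 / 0.97330 = 0.14728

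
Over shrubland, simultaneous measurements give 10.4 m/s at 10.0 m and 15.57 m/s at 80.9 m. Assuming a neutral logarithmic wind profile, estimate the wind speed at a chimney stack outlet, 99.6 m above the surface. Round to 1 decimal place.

Log law: V ∝ ln(z/z₀). From the pair, with r = V₁/V₂ = 0.66795,
ln z₀ = (ln z₁ − r·ln z₂)/(1 − r) = (2.3026 − 0.66795×4.3932)/0.33205 = -1.9029 → z₀ = 0.1491 m
V₃ = V₁ · ln(z₃/z₀)/ln(z₁/z₀) = 10.4 × 6.5041/4.2055 = 16.0842 m/s

16.1 m/s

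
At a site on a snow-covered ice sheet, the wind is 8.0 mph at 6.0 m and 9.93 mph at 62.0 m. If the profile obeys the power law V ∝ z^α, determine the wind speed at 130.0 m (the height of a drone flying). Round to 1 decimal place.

First find α: α = ln(V₂/V₁)/ln(z₂/z₁) = ln(9.93/8.0)/ln(62.0/6.0) = 0.21612/2.33537 = 0.0925
Extrapolate from 62.0 m to 130.0 m: V₃ = 9.93 × (130.0/62.0)^0.0925 = 9.93 × 1.0709 = 10.6342 mph

10.6 mph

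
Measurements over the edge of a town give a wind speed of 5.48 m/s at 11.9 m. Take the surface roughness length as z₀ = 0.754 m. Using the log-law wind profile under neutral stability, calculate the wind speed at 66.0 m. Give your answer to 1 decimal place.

Log law: V(z) ∝ ln(z/z₀), so V₂/V₁ = ln(z₂/z₀) / ln(z₁/z₀).
ln(66.0/0.754) = 4.4720, ln(11.9/0.754) = 2.7589
V₂ = 5.48 × 4.4720/2.7589 = 5.48 × 1.6209 = 8.8828 m/s

8.9 m/s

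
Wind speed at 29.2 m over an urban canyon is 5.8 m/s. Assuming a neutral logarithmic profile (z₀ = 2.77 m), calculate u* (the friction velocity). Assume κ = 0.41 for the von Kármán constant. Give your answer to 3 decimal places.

u* ≈ 1.010 m/s

Log law: V(z) = (u*/κ) · ln(z/z₀) ⇒ u* = κ · V / ln(z/z₀)
u* = 0.41 × 5.8 / ln(29.2/2.77) = 0.41 × 5.8 / 2.3553
   = 2.3780 / 2.3553 = 1.0096 m/s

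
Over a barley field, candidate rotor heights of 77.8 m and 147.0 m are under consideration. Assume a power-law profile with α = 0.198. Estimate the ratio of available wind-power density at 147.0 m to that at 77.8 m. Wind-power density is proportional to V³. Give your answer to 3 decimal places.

Speed ratio: V_B/V_A = (z_B/z_A)^α = (147.0/77.8)^0.198 = (1.8895)^0.198 = 1.13427
Power-density ratio: P_B/P_A = (V_B/V_A)³ = (1.13427)³ = 1.45930

1.459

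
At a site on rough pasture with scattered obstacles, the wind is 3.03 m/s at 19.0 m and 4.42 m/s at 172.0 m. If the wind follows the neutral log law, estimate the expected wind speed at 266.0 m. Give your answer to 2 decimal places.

Log law: V ∝ ln(z/z₀). From the pair, with r = V₁/V₂ = 0.68552,
ln z₀ = (ln z₁ − r·ln z₂)/(1 − r) = (2.9444 − 0.68552×5.1475)/0.31448 = -1.8579 → z₀ = 0.1560 m
V₃ = V₁ · ln(z₃/z₀)/ln(z₁/z₀) = 3.03 × 7.4414/4.8023 = 4.6951 m/s

4.70 m/s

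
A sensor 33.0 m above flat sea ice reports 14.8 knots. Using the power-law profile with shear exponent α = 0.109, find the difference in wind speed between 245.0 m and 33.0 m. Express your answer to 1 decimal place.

3.6 knots

Power law: V₂ = V₁ · (z₂/z₁)^α = 14.8 × (7.4242)^0.109 = 18.4146 knots
ΔV = 18.4146 − 14.8 = 3.6146 knots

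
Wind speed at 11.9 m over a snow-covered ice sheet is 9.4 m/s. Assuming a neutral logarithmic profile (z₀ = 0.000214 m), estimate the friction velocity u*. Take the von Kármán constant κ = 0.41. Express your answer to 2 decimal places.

Log law: V(z) = (u*/κ) · ln(z/z₀) ⇒ u* = κ · V / ln(z/z₀)
u* = 0.41 × 9.4 / ln(11.9/0.000214) = 0.41 × 9.4 / 10.9261
   = 3.8540 / 10.9261 = 0.3527 m/s

u* ≈ 0.35 m/s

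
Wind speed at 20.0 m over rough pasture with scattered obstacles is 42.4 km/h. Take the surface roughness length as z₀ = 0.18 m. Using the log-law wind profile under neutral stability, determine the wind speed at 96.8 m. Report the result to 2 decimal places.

56.59 km/h

Log law: V(z) ∝ ln(z/z₀), so V₂/V₁ = ln(z₂/z₀) / ln(z₁/z₀).
ln(96.8/0.18) = 6.2874, ln(20.0/0.18) = 4.7105
V₂ = 42.4 × 6.2874/4.7105 = 42.4 × 1.3348 = 56.5940 km/h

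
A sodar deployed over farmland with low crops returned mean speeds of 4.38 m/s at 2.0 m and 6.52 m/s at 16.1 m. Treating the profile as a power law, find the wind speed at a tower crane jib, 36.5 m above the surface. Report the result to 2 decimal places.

7.62 m/s

First find α: α = ln(V₂/V₁)/ln(z₂/z₁) = ln(6.52/4.38)/ln(16.1/2.0) = 0.39783/2.08567 = 0.1907
Extrapolate from 16.1 m to 36.5 m: V₃ = 6.52 × (36.5/16.1)^0.1907 = 6.52 × 1.1690 = 7.6217 m/s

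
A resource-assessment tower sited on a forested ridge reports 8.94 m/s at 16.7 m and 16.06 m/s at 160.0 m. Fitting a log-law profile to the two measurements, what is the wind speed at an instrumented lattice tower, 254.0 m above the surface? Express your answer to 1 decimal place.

Log law: V ∝ ln(z/z₀). From the pair, with r = V₁/V₂ = 0.55666,
ln z₀ = (ln z₁ − r·ln z₂)/(1 − r) = (2.8154 − 0.55666×5.0752)/0.44334 = -0.0220 → z₀ = 0.9782 m
V₃ = V₁ · ln(z₃/z₀)/ln(z₁/z₀) = 8.94 × 5.5593/2.8374 = 17.5162 m/s

17.5 m/s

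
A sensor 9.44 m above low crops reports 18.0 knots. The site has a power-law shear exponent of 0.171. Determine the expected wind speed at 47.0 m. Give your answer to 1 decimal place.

23.7 knots

Power-law profile: V₂ = V₁ · (z₂/z₁)^α
V₂ = 18.0 × (47.0/9.44)^0.171 = 18.0 × (4.9788)^0.171
    = 18.0 × 1.3159 = 23.6854 knots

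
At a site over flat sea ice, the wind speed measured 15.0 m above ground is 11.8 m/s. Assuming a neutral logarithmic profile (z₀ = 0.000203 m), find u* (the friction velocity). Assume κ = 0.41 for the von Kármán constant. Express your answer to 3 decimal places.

Log law: V(z) = (u*/κ) · ln(z/z₀) ⇒ u* = κ · V / ln(z/z₀)
u* = 0.41 × 11.8 / ln(15.0/0.000203) = 0.41 × 11.8 / 11.2104
   = 4.8380 / 11.2104 = 0.4316 m/s

u* ≈ 0.432 m/s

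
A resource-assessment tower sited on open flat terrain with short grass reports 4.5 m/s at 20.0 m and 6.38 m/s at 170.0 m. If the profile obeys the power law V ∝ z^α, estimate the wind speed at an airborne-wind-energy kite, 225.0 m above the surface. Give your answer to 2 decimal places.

First find α: α = ln(V₂/V₁)/ln(z₂/z₁) = ln(6.38/4.5)/ln(170.0/20.0) = 0.34909/2.14007 = 0.1631
Extrapolate from 170.0 m to 225.0 m: V₃ = 6.38 × (225.0/170.0)^0.1631 = 6.38 × 1.0468 = 6.6785 m/s

6.68 m/s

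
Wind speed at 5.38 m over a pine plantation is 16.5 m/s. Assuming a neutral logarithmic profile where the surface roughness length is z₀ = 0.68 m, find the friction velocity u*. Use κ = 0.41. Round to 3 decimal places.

Log law: V(z) = (u*/κ) · ln(z/z₀) ⇒ u* = κ · V / ln(z/z₀)
u* = 0.41 × 16.5 / ln(5.38/0.68) = 0.41 × 16.5 / 2.0684
   = 6.7650 / 2.0684 = 3.2707 m/s

u* ≈ 3.271 m/s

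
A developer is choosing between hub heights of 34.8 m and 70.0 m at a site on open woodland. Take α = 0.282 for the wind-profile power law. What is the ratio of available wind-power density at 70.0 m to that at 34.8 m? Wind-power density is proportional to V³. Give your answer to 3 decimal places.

Speed ratio: V_B/V_A = (z_B/z_A)^α = (70.0/34.8)^0.282 = (2.0115)^0.282 = 1.21785
Power-density ratio: P_B/P_A = (V_B/V_A)³ = (1.21785)³ = 1.80625

1.806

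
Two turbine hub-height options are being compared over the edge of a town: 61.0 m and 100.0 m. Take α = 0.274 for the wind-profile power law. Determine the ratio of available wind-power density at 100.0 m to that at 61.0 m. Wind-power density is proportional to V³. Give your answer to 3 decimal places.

Speed ratio: V_B/V_A = (z_B/z_A)^α = (100.0/61.0)^0.274 = (1.6393)^0.274 = 1.14504
Power-density ratio: P_B/P_A = (V_B/V_A)³ = (1.14504)³ = 1.50127

1.501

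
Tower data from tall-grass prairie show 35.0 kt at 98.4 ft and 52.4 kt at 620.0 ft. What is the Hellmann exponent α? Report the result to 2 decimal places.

α ≈ 0.22

Power law: V₂/V₁ = (z₂/z₁)^α ⇒ α = ln(V₂/V₁) / ln(z₂/z₁)
α = ln(52.4/35.0) / ln(620.0/98.4) = ln(1.4971) / ln(6.3008)
  = 0.40356 / 1.84068 = 0.21924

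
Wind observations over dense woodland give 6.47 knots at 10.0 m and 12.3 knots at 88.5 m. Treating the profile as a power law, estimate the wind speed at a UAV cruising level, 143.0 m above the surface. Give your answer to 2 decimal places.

14.17 knots

First find α: α = ln(V₂/V₁)/ln(z₂/z₁) = ln(12.3/6.47)/ln(88.5/10.0) = 0.64242/2.18042 = 0.2946
Extrapolate from 88.5 m to 143.0 m: V₃ = 12.3 × (143.0/88.5)^0.2946 = 12.3 × 1.1519 = 14.1679 knots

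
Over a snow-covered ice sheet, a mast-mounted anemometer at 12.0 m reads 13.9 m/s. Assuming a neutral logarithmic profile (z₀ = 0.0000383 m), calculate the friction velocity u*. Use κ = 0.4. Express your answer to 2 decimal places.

u* ≈ 0.44 m/s

Log law: V(z) = (u*/κ) · ln(z/z₀) ⇒ u* = κ · V / ln(z/z₀)
u* = 0.4 × 13.9 / ln(12.0/0.0000383) = 0.4 × 13.9 / 12.6550
   = 5.5600 / 12.6550 = 0.4394 m/s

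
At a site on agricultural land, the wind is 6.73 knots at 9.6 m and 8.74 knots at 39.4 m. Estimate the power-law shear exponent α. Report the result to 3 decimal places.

Power law: V₂/V₁ = (z₂/z₁)^α ⇒ α = ln(V₂/V₁) / ln(z₂/z₁)
α = ln(8.74/6.73) / ln(39.4/9.6) = ln(1.2987) / ln(4.1042)
  = 0.26134 / 1.41200 = 0.18508

α ≈ 0.185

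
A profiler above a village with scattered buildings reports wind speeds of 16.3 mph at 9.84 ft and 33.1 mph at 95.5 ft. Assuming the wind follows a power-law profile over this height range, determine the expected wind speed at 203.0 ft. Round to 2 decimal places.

First find α: α = ln(V₂/V₁)/ln(z₂/z₁) = ln(33.1/16.3)/ln(95.5/9.84) = 0.70837/2.27267 = 0.3117
Extrapolate from 95.5 ft to 203.0 ft: V₃ = 33.1 × (203.0/95.5)^0.3117 = 33.1 × 1.2650 = 41.8701 mph

41.87 mph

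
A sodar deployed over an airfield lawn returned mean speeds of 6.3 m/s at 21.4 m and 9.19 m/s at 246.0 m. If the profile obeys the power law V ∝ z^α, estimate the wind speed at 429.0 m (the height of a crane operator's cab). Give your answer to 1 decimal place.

10.0 m/s

First find α: α = ln(V₂/V₁)/ln(z₂/z₁) = ln(9.19/6.3)/ln(246.0/21.4) = 0.37757/2.44194 = 0.1546
Extrapolate from 246.0 m to 429.0 m: V₃ = 9.19 × (429.0/246.0)^0.1546 = 9.19 × 1.0898 = 10.0152 m/s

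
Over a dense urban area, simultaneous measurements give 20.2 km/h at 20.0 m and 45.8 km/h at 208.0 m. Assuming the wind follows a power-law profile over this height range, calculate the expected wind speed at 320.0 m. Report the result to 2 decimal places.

53.24 km/h

First find α: α = ln(V₂/V₁)/ln(z₂/z₁) = ln(45.8/20.2)/ln(208.0/20.0) = 0.81860/2.34181 = 0.3496
Extrapolate from 208.0 m to 320.0 m: V₃ = 45.8 × (320.0/208.0)^0.3496 = 45.8 × 1.1625 = 53.2431 km/h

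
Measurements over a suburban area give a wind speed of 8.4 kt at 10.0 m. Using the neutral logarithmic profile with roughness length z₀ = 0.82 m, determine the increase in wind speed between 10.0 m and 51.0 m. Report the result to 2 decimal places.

5.47 kt

Log law: V₂ = V₁ · ln(z₂/z₀)/ln(z₁/z₀) = 8.4 × 4.1303/2.5010 = 13.8720 kt
ΔV = 13.8720 − 8.4 = 5.4720 kt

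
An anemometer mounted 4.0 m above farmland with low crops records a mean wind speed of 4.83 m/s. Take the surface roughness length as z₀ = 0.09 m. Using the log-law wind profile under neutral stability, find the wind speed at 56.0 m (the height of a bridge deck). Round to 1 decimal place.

Log law: V(z) ∝ ln(z/z₀), so V₂/V₁ = ln(z₂/z₀) / ln(z₁/z₀).
ln(56.0/0.09) = 6.4333, ln(4.0/0.09) = 3.7942
V₂ = 4.83 × 6.4333/3.7942 = 4.83 × 1.6955 = 8.1895 m/s

8.2 m/s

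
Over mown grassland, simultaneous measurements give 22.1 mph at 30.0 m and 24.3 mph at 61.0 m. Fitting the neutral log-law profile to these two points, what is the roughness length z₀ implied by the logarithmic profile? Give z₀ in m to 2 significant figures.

z₀ ≈ 0.024 m

Log law: V(z) ∝ ln(z/z₀). With r = V₁/V₂ = 22.1/24.3 = 0.90947,
r · ln(z₂/z₀) = ln(z₁/z₀) ⇒ ln z₀ = (ln z₁ − r·ln z₂)/(1 − r)
ln z₀ = (3.40120 − 0.90947×4.11087) / 0.09053 = -3.7278
z₀ = exp(-3.7278) = 0.02405 m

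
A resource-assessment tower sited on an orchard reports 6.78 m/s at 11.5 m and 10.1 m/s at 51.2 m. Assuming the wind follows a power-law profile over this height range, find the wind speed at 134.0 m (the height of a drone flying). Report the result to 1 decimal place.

First find α: α = ln(V₂/V₁)/ln(z₂/z₁) = ln(10.1/6.78)/ln(51.2/11.5) = 0.39856/1.49339 = 0.2669
Extrapolate from 51.2 m to 134.0 m: V₃ = 10.1 × (134.0/51.2)^0.2669 = 10.1 × 1.2927 = 13.0567 m/s

13.1 m/s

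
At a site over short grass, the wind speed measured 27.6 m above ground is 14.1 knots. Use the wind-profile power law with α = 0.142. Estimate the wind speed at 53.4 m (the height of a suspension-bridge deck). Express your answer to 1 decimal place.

Power-law profile: V₂ = V₁ · (z₂/z₁)^α
V₂ = 14.1 × (53.4/27.6)^0.142 = 14.1 × (1.9348)^0.142
    = 14.1 × 1.0983 = 15.4853 knots

15.5 knots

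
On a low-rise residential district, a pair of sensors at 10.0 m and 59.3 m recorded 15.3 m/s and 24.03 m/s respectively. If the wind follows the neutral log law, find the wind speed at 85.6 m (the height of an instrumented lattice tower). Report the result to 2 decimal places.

Log law: V ∝ ln(z/z₀). From the pair, with r = V₁/V₂ = 0.63670,
ln z₀ = (ln z₁ − r·ln z₂)/(1 − r) = (2.3026 − 0.63670×4.0826)/0.36330 = -0.8170 → z₀ = 0.4417 m
V₃ = V₁ · ln(z₃/z₀)/ln(z₁/z₀) = 15.3 × 5.2667/3.1196 = 25.8303 m/s

25.83 m/s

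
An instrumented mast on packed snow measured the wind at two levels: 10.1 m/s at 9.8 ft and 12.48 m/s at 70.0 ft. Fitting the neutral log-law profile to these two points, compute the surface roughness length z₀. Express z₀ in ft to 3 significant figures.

Log law: V(z) ∝ ln(z/z₀). With r = V₁/V₂ = 10.1/12.48 = 0.80929,
r · ln(z₂/z₀) = ln(z₁/z₀) ⇒ ln z₀ = (ln z₁ − r·ln z₂)/(1 − r)
ln z₀ = (2.28238 − 0.80929×4.24850) / 0.19071 = -6.0612
z₀ = exp(-6.0612) = 0.002332 ft

z₀ ≈ 0.00233 ft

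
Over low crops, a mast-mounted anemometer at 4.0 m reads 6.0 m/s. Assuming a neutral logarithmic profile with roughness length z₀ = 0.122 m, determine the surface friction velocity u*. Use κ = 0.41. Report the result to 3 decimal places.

Log law: V(z) = (u*/κ) · ln(z/z₀) ⇒ u* = κ · V / ln(z/z₀)
u* = 0.41 × 6.0 / ln(4.0/0.122) = 0.41 × 6.0 / 3.4900
   = 2.4600 / 3.4900 = 0.7049 m/s

u* ≈ 0.705 m/s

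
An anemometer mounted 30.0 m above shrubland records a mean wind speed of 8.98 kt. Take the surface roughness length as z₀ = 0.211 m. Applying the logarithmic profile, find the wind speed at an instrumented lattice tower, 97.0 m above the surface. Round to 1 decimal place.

Log law: V(z) ∝ ln(z/z₀), so V₂/V₁ = ln(z₂/z₀) / ln(z₁/z₀).
ln(97.0/0.211) = 6.1306, ln(30.0/0.211) = 4.9571
V₂ = 8.98 × 6.1306/4.9571 = 8.98 × 1.2367 = 11.1059 kt

11.1 kt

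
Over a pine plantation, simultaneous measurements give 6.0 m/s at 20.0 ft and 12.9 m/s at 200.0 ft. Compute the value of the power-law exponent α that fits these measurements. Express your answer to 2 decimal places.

Power law: V₂/V₁ = (z₂/z₁)^α ⇒ α = ln(V₂/V₁) / ln(z₂/z₁)
α = ln(12.9/6.0) / ln(200.0/20.0) = ln(2.1500) / ln(10.0000)
  = 0.76547 / 2.30259 = 0.33244

α ≈ 0.33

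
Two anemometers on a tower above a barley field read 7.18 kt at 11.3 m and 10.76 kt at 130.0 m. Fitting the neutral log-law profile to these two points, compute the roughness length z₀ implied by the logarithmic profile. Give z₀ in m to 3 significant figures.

z₀ ≈ 0.0842 m

Log law: V(z) ∝ ln(z/z₀). With r = V₁/V₂ = 7.18/10.76 = 0.66729,
r · ln(z₂/z₀) = ln(z₁/z₀) ⇒ ln z₀ = (ln z₁ − r·ln z₂)/(1 − r)
ln z₀ = (2.42480 − 0.66729×4.86753) / 0.33271 = -2.4743
z₀ = exp(-2.4743) = 0.08422 m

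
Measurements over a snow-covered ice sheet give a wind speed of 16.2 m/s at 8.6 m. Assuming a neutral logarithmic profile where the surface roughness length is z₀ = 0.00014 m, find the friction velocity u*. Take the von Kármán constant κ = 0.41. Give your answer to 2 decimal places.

u* ≈ 0.60 m/s

Log law: V(z) = (u*/κ) · ln(z/z₀) ⇒ u* = κ · V / ln(z/z₀)
u* = 0.41 × 16.2 / ln(8.6/0.00014) = 0.41 × 16.2 / 11.0256
   = 6.6420 / 11.0256 = 0.6024 m/s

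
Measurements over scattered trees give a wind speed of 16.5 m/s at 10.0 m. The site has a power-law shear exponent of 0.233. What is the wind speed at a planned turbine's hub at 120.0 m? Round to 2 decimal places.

Power-law profile: V₂ = V₁ · (z₂/z₁)^α
V₂ = 16.5 × (120.0/10.0)^0.233 = 16.5 × (12.0000)^0.233
    = 16.5 × 1.7842 = 29.4397 m/s

29.44 m/s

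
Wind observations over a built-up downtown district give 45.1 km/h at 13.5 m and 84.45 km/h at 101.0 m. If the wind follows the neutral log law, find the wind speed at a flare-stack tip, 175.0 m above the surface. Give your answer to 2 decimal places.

95.20 km/h

Log law: V ∝ ln(z/z₀). From the pair, with r = V₁/V₂ = 0.53404,
ln z₀ = (ln z₁ − r·ln z₂)/(1 − r) = (2.6027 − 0.53404×4.6151)/0.46596 = 0.2962 → z₀ = 1.345 m
V₃ = V₁ · ln(z₃/z₀)/ln(z₁/z₀) = 45.1 × 4.8686/2.3065 = 95.1979 km/h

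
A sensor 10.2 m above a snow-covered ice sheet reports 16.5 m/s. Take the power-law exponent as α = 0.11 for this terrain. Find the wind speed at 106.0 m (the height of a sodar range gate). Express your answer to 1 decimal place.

21.3 m/s

Power-law profile: V₂ = V₁ · (z₂/z₁)^α
V₂ = 16.5 × (106.0/10.2)^0.11 = 16.5 × (10.3922)^0.11
    = 16.5 × 1.2937 = 21.3462 m/s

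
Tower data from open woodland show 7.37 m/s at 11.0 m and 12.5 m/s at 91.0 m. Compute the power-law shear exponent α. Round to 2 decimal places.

Power law: V₂/V₁ = (z₂/z₁)^α ⇒ α = ln(V₂/V₁) / ln(z₂/z₁)
α = ln(12.5/7.37) / ln(91.0/11.0) = ln(1.6961) / ln(8.2727)
  = 0.52831 / 2.11296 = 0.25003

α ≈ 0.25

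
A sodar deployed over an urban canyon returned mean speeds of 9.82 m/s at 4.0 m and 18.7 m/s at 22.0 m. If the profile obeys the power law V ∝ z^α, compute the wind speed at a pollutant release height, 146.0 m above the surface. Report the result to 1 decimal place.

38.2 m/s

First find α: α = ln(V₂/V₁)/ln(z₂/z₁) = ln(18.7/9.82)/ln(22.0/4.0) = 0.64410/1.70475 = 0.3778
Extrapolate from 22.0 m to 146.0 m: V₃ = 18.7 × (146.0/22.0)^0.3778 = 18.7 × 2.0443 = 38.2288 m/s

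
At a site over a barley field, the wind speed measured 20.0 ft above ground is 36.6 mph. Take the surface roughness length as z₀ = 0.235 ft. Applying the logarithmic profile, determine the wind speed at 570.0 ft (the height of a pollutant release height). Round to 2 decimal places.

Log law: V(z) ∝ ln(z/z₀), so V₂/V₁ = ln(z₂/z₀) / ln(z₁/z₀).
ln(570.0/0.235) = 7.7938, ln(20.0/0.235) = 4.4439
V₂ = 36.6 × 7.7938/4.4439 = 36.6 × 1.7538 = 64.1898 mph

64.19 mph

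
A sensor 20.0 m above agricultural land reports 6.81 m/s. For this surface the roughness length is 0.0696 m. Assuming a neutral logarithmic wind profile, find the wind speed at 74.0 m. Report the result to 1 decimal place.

8.4 m/s

Log law: V(z) ∝ ln(z/z₀), so V₂/V₁ = ln(z₂/z₀) / ln(z₁/z₀).
ln(74.0/0.0696) = 6.9691, ln(20.0/0.0696) = 5.6607
V₂ = 6.81 × 6.9691/5.6607 = 6.81 × 1.2311 = 8.3840 m/s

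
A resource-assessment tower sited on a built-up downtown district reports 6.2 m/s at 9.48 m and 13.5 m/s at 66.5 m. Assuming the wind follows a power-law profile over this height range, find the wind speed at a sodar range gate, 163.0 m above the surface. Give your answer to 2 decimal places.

First find α: α = ln(V₂/V₁)/ln(z₂/z₁) = ln(13.5/6.2)/ln(66.5/9.48) = 0.77814/1.94802 = 0.3995
Extrapolate from 66.5 m to 163.0 m: V₃ = 13.5 × (163.0/66.5)^0.3995 = 13.5 × 1.4306 = 19.3138 m/s

19.31 m/s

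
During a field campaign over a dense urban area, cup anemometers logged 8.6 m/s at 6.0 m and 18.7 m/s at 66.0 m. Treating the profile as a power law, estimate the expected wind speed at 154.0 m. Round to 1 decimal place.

24.6 m/s

First find α: α = ln(V₂/V₁)/ln(z₂/z₁) = ln(18.7/8.6)/ln(66.0/6.0) = 0.77676/2.39790 = 0.3239
Extrapolate from 66.0 m to 154.0 m: V₃ = 18.7 × (154.0/66.0)^0.3239 = 18.7 × 1.3158 = 24.6061 m/s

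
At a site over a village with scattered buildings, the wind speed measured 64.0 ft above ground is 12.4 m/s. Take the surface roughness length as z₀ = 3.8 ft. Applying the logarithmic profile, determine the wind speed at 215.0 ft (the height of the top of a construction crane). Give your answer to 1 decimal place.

17.7 m/s

Log law: V(z) ∝ ln(z/z₀), so V₂/V₁ = ln(z₂/z₀) / ln(z₁/z₀).
ln(215.0/3.8) = 4.0356, ln(64.0/3.8) = 2.8239
V₂ = 12.4 × 4.0356/2.8239 = 12.4 × 1.4291 = 17.7210 m/s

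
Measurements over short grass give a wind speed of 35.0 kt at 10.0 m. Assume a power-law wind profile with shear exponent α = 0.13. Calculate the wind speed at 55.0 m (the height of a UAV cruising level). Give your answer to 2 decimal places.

Power-law profile: V₂ = V₁ · (z₂/z₁)^α
V₂ = 35.0 × (55.0/10.0)^0.13 = 35.0 × (5.5000)^0.13
    = 35.0 × 1.2481 = 43.6833 kt

43.68 kt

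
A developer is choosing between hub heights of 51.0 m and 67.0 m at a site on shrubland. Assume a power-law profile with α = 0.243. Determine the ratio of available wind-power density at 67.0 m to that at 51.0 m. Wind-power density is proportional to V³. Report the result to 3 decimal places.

1.220

Speed ratio: V_B/V_A = (z_B/z_A)^α = (67.0/51.0)^0.243 = (1.3137)^0.243 = 1.06855
Power-density ratio: P_B/P_A = (V_B/V_A)³ = (1.06855)³ = 1.22008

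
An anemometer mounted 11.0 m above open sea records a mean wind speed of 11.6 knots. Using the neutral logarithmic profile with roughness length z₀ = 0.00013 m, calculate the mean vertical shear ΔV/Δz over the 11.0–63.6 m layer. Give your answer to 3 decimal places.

0.034 knots/m

Log law: V₂ = V₁ · ln(z₂/z₀)/ln(z₁/z₀) = 11.6 × 13.1006/11.3459 = 13.3940 knots
ΔV/Δz = (13.3940 − 11.6)/(63.6 − 11.0) = 1.7940/52.6000 = 0.03411 knots/m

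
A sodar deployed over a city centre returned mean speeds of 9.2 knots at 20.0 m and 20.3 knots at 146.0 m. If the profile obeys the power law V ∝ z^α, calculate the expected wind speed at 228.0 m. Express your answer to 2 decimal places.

24.24 knots

First find α: α = ln(V₂/V₁)/ln(z₂/z₁) = ln(20.3/9.2)/ln(146.0/20.0) = 0.79142/1.98787 = 0.3981
Extrapolate from 146.0 m to 228.0 m: V₃ = 20.3 × (228.0/146.0)^0.3981 = 20.3 × 1.1942 = 24.2418 knots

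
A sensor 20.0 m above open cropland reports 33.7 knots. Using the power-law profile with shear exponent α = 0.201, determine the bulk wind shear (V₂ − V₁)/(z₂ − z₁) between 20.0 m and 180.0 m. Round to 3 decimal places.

Power law: V₂ = V₁ · (z₂/z₁)^α = 33.7 × (9.0000)^0.201 = 52.4122 knots
ΔV/Δz = (52.4122 − 33.7)/(180.0 − 20.0) = 18.7122/160.0000 = 0.11695 knots/m

0.117 knots/m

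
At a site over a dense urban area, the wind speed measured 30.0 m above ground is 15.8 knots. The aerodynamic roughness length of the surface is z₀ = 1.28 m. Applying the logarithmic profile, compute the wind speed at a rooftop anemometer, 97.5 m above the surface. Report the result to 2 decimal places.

Log law: V(z) ∝ ln(z/z₀), so V₂/V₁ = ln(z₂/z₀) / ln(z₁/z₀).
ln(97.5/1.28) = 4.3330, ln(30.0/1.28) = 3.1543
V₂ = 15.8 × 4.3330/3.1543 = 15.8 × 1.3737 = 21.7039 knots

21.70 knots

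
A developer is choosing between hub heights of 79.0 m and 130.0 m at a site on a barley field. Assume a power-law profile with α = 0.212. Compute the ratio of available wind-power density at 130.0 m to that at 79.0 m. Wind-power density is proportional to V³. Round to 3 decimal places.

Speed ratio: V_B/V_A = (z_B/z_A)^α = (130.0/79.0)^0.212 = (1.6456)^0.212 = 1.11137
Power-density ratio: P_B/P_A = (V_B/V_A)³ = (1.11137)³ = 1.37270

1.373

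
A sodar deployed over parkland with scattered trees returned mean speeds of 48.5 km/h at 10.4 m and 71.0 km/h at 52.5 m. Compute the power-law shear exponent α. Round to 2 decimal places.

α ≈ 0.24

Power law: V₂/V₁ = (z₂/z₁)^α ⇒ α = ln(V₂/V₁) / ln(z₂/z₁)
α = ln(71.0/48.5) / ln(52.5/10.4) = ln(1.4639) / ln(5.0481)
  = 0.38112 / 1.61901 = 0.23540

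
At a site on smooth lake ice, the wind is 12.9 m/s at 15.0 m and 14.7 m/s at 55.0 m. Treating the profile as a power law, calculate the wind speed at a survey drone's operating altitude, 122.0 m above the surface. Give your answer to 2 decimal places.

15.93 m/s

First find α: α = ln(V₂/V₁)/ln(z₂/z₁) = ln(14.7/12.9)/ln(55.0/15.0) = 0.13062/1.29928 = 0.1005
Extrapolate from 55.0 m to 122.0 m: V₃ = 14.7 × (122.0/55.0)^0.1005 = 14.7 × 1.0834 = 15.9258 m/s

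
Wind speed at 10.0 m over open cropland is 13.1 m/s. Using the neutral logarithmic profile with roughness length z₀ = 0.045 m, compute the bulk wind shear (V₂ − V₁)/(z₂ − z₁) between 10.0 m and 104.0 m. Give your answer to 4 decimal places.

Log law: V₂ = V₁ · ln(z₂/z₀)/ln(z₁/z₀) = 13.1 × 7.7455/5.4037 = 18.7772 m/s
ΔV/Δz = (18.7772 − 13.1)/(104.0 − 10.0) = 5.6772/94.0000 = 0.06040 m/s/m

0.0604 m/s/m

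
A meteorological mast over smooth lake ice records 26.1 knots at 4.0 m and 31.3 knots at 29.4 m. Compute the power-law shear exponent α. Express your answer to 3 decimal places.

Power law: V₂/V₁ = (z₂/z₁)^α ⇒ α = ln(V₂/V₁) / ln(z₂/z₁)
α = ln(31.3/26.1) / ln(29.4/4.0) = ln(1.1992) / ln(7.3500)
  = 0.18168 / 1.99470 = 0.09108

α ≈ 0.091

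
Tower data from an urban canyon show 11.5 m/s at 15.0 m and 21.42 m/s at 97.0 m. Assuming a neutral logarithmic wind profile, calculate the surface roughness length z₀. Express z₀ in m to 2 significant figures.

z₀ ≈ 1.7 m

Log law: V(z) ∝ ln(z/z₀). With r = V₁/V₂ = 11.5/21.42 = 0.53688,
r · ln(z₂/z₀) = ln(z₁/z₀) ⇒ ln z₀ = (ln z₁ − r·ln z₂)/(1 − r)
ln z₀ = (2.70805 − 0.53688×4.57471) / 0.46312 = 0.5441
z₀ = exp(0.5441) = 1.723 m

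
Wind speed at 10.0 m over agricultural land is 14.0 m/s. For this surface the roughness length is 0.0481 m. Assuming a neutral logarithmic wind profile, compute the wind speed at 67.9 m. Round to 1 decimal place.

19.0 m/s

Log law: V(z) ∝ ln(z/z₀), so V₂/V₁ = ln(z₂/z₀) / ln(z₁/z₀).
ln(67.9/0.0481) = 7.2525, ln(10.0/0.0481) = 5.3371
V₂ = 14.0 × 7.2525/5.3371 = 14.0 × 1.3589 = 19.0245 m/s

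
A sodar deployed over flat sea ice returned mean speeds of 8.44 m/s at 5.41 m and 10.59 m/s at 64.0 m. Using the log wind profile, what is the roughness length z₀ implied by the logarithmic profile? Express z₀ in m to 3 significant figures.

z₀ ≈ 0.000332 m

Log law: V(z) ∝ ln(z/z₀). With r = V₁/V₂ = 8.44/10.59 = 0.79698,
r · ln(z₂/z₀) = ln(z₁/z₀) ⇒ ln z₀ = (ln z₁ − r·ln z₂)/(1 − r)
ln z₀ = (1.68825 − 0.79698×4.15888) / 0.20302 = -8.0104
z₀ = exp(-8.0104) = 0.0003320 m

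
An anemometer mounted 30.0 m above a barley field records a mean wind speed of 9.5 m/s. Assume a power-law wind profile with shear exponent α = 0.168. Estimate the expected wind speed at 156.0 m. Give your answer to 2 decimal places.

12.53 m/s

Power-law profile: V₂ = V₁ · (z₂/z₁)^α
V₂ = 9.5 × (156.0/30.0)^0.168 = 9.5 × (5.2000)^0.168
    = 9.5 × 1.3191 = 12.5318 m/s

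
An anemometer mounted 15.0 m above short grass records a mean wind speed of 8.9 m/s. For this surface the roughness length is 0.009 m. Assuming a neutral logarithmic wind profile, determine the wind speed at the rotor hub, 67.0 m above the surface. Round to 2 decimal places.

10.70 m/s

Log law: V(z) ∝ ln(z/z₀), so V₂/V₁ = ln(z₂/z₀) / ln(z₁/z₀).
ln(67.0/0.009) = 8.9152, ln(15.0/0.009) = 7.4186
V₂ = 8.9 × 8.9152/7.4186 = 8.9 × 1.2017 = 10.6955 m/s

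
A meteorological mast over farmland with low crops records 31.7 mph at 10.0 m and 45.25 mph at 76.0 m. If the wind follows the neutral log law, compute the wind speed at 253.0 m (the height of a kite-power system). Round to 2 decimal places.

Log law: V ∝ ln(z/z₀). From the pair, with r = V₁/V₂ = 0.70055,
ln z₀ = (ln z₁ − r·ln z₂)/(1 − r) = (2.3026 − 0.70055×4.3307)/0.29945 = -2.4422 → z₀ = 0.08697 m
V₃ = V₁ · ln(z₃/z₀)/ln(z₁/z₀) = 31.7 × 7.9756/4.7448 = 53.2849 mph

53.28 mph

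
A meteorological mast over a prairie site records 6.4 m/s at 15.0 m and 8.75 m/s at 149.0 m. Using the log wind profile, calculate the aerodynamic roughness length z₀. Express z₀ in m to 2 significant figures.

z₀ ≈ 0.029 m

Log law: V(z) ∝ ln(z/z₀). With r = V₁/V₂ = 6.4/8.75 = 0.73143,
r · ln(z₂/z₀) = ln(z₁/z₀) ⇒ ln z₀ = (ln z₁ − r·ln z₂)/(1 − r)
ln z₀ = (2.70805 − 0.73143×5.00395) / 0.26857 = -3.5446
z₀ = exp(-3.5446) = 0.02888 m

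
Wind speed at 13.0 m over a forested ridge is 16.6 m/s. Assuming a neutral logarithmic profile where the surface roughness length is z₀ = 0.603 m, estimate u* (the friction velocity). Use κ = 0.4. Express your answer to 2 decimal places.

Log law: V(z) = (u*/κ) · ln(z/z₀) ⇒ u* = κ · V / ln(z/z₀)
u* = 0.4 × 16.6 / ln(13.0/0.603) = 0.4 × 16.6 / 3.0708
   = 6.6400 / 3.0708 = 2.1623 m/s

u* ≈ 2.16 m/s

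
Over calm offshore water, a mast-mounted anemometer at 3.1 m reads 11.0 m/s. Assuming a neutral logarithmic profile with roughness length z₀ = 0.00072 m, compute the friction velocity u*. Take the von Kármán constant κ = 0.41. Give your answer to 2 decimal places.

u* ≈ 0.54 m/s

Log law: V(z) = (u*/κ) · ln(z/z₀) ⇒ u* = κ · V / ln(z/z₀)
u* = 0.41 × 11.0 / ln(3.1/0.00072) = 0.41 × 11.0 / 8.3677
   = 4.5100 / 8.3677 = 0.5390 m/s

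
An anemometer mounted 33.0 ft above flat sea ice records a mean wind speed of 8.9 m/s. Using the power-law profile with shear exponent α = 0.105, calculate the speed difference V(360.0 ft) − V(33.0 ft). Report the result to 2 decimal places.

2.54 m/s

Power law: V₂ = V₁ · (z₂/z₁)^α = 8.9 × (10.9091)^0.105 = 11.4382 m/s
ΔV = 11.4382 − 8.9 = 2.5382 m/s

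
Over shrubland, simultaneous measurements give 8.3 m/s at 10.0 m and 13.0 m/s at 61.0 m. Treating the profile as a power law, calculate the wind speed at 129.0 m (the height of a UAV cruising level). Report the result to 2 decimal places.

15.65 m/s

First find α: α = ln(V₂/V₁)/ln(z₂/z₁) = ln(13.0/8.3)/ln(61.0/10.0) = 0.44869/1.80829 = 0.2481
Extrapolate from 61.0 m to 129.0 m: V₃ = 13.0 × (129.0/61.0)^0.2481 = 13.0 × 1.2042 = 15.6549 m/s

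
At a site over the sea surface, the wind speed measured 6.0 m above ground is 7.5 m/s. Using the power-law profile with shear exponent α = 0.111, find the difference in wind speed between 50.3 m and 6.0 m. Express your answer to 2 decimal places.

2.00 m/s

Power law: V₂ = V₁ · (z₂/z₁)^α = 7.5 × (8.3833)^0.111 = 9.4964 m/s
ΔV = 9.4964 − 7.5 = 1.9964 m/s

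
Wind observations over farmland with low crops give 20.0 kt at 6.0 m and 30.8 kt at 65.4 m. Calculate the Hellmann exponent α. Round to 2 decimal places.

α ≈ 0.18

Power law: V₂/V₁ = (z₂/z₁)^α ⇒ α = ln(V₂/V₁) / ln(z₂/z₁)
α = ln(30.8/20.0) / ln(65.4/6.0) = ln(1.5400) / ln(10.9000)
  = 0.43178 / 2.38876 = 0.18076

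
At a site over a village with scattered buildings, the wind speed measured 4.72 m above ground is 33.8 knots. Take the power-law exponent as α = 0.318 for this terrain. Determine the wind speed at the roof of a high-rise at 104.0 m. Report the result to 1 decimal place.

Power-law profile: V₂ = V₁ · (z₂/z₁)^α
V₂ = 33.8 × (104.0/4.72)^0.318 = 33.8 × (22.0339)^0.318
    = 33.8 × 2.6736 = 90.3691 knots

90.4 knots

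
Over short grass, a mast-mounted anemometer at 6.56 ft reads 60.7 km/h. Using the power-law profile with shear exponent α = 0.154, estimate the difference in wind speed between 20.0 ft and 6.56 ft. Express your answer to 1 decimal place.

Power law: V₂ = V₁ · (z₂/z₁)^α = 60.7 × (3.0488)^0.154 = 72.0683 km/h
ΔV = 72.0683 − 60.7 = 11.3683 km/h

11.4 km/h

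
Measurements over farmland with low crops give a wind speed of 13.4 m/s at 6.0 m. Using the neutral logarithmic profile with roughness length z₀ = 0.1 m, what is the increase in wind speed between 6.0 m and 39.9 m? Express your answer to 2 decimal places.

6.20 m/s

Log law: V₂ = V₁ · ln(z₂/z₀)/ln(z₁/z₀) = 13.4 × 5.9890/4.0943 = 19.6007 m/s
ΔV = 19.6007 − 13.4 = 6.2007 m/s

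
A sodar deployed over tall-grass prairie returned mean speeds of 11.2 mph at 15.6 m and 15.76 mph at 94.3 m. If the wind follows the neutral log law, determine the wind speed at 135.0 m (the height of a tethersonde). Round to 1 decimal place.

Log law: V ∝ ln(z/z₀). From the pair, with r = V₁/V₂ = 0.71066,
ln z₀ = (ln z₁ − r·ln z₂)/(1 − r) = (2.7473 − 0.71066×4.5465)/0.28934 = -1.6718 → z₀ = 0.1879 m
V₃ = V₁ · ln(z₃/z₀)/ln(z₁/z₀) = 11.2 × 6.5771/4.4191 = 16.6693 mph

16.7 mph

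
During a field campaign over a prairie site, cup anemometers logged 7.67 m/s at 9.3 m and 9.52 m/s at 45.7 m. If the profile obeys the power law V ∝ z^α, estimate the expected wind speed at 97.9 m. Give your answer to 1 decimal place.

First find α: α = ln(V₂/V₁)/ln(z₂/z₁) = ln(9.52/7.67)/ln(45.7/9.3) = 0.21608/1.59208 = 0.1357
Extrapolate from 45.7 m to 97.9 m: V₃ = 9.52 × (97.9/45.7)^0.1357 = 9.52 × 1.1089 = 10.5570 m/s

10.6 m/s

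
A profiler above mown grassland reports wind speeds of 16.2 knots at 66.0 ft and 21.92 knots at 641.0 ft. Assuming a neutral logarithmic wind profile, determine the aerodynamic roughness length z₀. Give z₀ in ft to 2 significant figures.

z₀ ≈ 0.11 ft

Log law: V(z) ∝ ln(z/z₀). With r = V₁/V₂ = 16.2/21.92 = 0.73905,
r · ln(z₂/z₀) = ln(z₁/z₀) ⇒ ln z₀ = (ln z₁ − r·ln z₂)/(1 − r)
ln z₀ = (4.18965 − 0.73905×6.46303) / 0.26095 = -2.2489
z₀ = exp(-2.2489) = 0.1055 ft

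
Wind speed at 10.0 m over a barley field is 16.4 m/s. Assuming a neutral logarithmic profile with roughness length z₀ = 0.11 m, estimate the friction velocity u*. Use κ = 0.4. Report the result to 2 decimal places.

Log law: V(z) = (u*/κ) · ln(z/z₀) ⇒ u* = κ · V / ln(z/z₀)
u* = 0.4 × 16.4 / ln(10.0/0.11) = 0.4 × 16.4 / 4.5099
   = 6.5600 / 4.5099 = 1.4546 m/s

u* ≈ 1.45 m/s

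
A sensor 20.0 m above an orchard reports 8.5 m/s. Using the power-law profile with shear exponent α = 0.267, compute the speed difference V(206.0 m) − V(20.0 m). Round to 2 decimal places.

Power law: V₂ = V₁ · (z₂/z₁)^α = 8.5 × (10.3000)^0.267 = 15.8433 m/s
ΔV = 15.8433 − 8.5 = 7.3433 m/s

7.34 m/s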